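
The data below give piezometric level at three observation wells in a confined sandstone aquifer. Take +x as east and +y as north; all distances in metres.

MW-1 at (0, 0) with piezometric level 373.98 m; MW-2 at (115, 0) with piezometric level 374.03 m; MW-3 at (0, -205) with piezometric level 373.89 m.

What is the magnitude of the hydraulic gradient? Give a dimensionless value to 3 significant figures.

0.000618

∂h/∂x = (374.03 − 373.98) / (115 − 0) = +0.0004348
∂h/∂y = (373.89 − 373.98) / (-205 − 0) = +0.0004390
|∇h| = √(0.0004348² + 0.0004390²) = 0.0006179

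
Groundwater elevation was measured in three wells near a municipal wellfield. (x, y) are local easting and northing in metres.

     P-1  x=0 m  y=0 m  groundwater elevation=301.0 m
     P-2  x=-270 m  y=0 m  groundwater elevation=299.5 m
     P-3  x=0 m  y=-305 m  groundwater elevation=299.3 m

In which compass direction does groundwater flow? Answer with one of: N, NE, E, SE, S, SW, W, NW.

∂h/∂x = (299.5 − 301.0) / (-270 − 0) = +0.005556
∂h/∂y = (299.3 − 301.0) / (-305 − 0) = +0.005574
Flow = −∇h = (-0.005556 east, -0.005574 north), which points southwest.

SW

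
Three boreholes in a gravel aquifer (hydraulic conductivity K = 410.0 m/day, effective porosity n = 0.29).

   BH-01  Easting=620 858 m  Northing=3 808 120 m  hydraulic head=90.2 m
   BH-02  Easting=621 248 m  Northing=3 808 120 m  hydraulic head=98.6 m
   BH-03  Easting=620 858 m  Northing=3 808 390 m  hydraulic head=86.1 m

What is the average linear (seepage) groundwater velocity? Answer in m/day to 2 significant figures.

37 m/day

∂h/∂x = (98.6 − 90.2) / (621248 − 620858) = +0.02154
∂h/∂y = (86.1 − 90.2) / (3808390 − 3808120) = -0.01519
|∇h| = √(0.02154² + -0.01519²) = 0.02636
Seepage velocity v = K·i/n = 410.0 × 0.02636 / 0.29 = 37.27 m/day.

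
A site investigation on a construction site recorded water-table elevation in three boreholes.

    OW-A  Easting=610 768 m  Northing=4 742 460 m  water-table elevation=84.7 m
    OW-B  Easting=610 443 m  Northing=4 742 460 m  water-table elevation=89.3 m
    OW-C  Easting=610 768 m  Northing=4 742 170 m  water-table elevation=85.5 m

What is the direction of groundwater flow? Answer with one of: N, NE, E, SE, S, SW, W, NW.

E

∂h/∂x = (89.3 − 84.7) / (610443 − 610768) = -0.01415
∂h/∂y = (85.5 − 84.7) / (4742170 − 4742460) = -0.002759
Flow = −∇h = (+0.01415 east, +0.002759 north), which points east.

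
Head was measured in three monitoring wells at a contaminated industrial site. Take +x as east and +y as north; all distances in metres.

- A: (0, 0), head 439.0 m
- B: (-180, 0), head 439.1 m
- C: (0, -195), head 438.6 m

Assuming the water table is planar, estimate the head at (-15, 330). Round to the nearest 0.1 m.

∂h/∂x = (439.1 − 439.0) / (-180 − 0) = -0.0005556
∂h/∂y = (438.6 − 439.0) / (-195 − 0) = +0.002051
h(-15, 330) = 439.0 + (-0.0005556)·(-15) + (+0.002051)·(330) = 439.0 +0.008 +0.677 = 439.685 m.

439.7 m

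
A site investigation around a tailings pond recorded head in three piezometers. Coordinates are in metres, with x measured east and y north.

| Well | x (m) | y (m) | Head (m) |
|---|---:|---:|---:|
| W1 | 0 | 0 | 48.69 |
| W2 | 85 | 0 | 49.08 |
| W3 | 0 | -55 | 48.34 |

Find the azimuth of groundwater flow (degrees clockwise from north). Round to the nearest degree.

216°

∂h/∂x = (49.08 − 48.69) / (85 − 0) = +0.004588
∂h/∂y = (48.34 − 48.69) / (-55 − 0) = +0.006364
Flow direction (−∇h) has components (-0.004588 E, -0.006364 N).
Azimuth = atan2(E, N) = atan2(-0.004588, -0.006364) = 215.8° ≈ 216°.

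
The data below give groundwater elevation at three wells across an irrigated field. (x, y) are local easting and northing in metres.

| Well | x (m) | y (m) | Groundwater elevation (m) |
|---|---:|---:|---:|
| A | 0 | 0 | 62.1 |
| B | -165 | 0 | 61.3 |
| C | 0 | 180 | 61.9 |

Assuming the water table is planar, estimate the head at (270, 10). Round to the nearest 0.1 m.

∂h/∂x = (61.3 − 62.1) / (-165 − 0) = +0.004848
∂h/∂y = (61.9 − 62.1) / (180 − 0) = -0.001111
h(270, 10) = 62.1 + (+0.004848)·(270) + (-0.001111)·(10) = 62.1 +1.309 -0.011 = 63.398 m.

63.4 m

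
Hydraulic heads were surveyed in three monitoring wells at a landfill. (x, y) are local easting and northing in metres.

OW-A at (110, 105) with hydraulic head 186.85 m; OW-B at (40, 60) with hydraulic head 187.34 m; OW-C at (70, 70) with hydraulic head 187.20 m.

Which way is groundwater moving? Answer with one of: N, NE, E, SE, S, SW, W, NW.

With h = a·x + b·y + c and OW-A as origin, the differences give:
  (-70)·a + (-45)·b = +0.49
  (-40)·a + (-35)·b = +0.35
Eliminate b (×(-35) and ×(-45), subtract): 650·a = -1.400 → a = ∂h/∂x = -0.002154
Back-substitute: b = ∂h/∂y = -0.007538.
Flow = −∇h = (+0.002154 east, +0.007538 north), which points north.

N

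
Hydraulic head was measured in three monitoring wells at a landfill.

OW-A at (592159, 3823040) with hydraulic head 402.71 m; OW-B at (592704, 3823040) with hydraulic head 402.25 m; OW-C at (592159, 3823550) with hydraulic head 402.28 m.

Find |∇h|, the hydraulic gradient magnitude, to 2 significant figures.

∂h/∂x = (402.25 − 402.71) / (592704 − 592159) = -0.0008440
∂h/∂y = (402.28 − 402.71) / (3823550 − 3823040) = -0.0008431
|∇h| = √(-0.0008440² + -0.0008431²) = 0.001193

0.0012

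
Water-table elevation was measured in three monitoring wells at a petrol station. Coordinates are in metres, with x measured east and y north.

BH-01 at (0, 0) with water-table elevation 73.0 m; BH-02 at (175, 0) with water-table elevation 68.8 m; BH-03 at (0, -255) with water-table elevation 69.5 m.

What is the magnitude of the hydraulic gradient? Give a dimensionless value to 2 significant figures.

0.028

∂h/∂x = (68.8 − 73.0) / (175 − 0) = -0.02400
∂h/∂y = (69.5 − 73.0) / (-255 − 0) = +0.01373
|∇h| = √(-0.02400² + 0.01373²) = 0.02765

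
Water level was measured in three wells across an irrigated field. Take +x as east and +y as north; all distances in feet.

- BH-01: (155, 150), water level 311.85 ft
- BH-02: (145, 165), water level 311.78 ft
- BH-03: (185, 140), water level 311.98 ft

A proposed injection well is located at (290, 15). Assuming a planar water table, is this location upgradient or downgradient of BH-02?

Taking BH-01 as reference: BH-02−BH-01 = (-10, 15, -0.07); BH-03−BH-01 = (30, -10, +0.13).
Determinant of the coordinate differences = (-10)·(-10) − 30·15 = -350.
∂h/∂x = [(-0.07)·(-10) − (+0.13)·15] / -350 = +0.003571
∂h/∂y = [(-10)·(+0.13) − 30·(-0.07)] / -350 = -0.002286
Head at (290, 15) = 311.85 + (+0.003571)·(135) + (-0.002286)·(-135) = 312.64 ft.
That is higher than the 311.78 ft at BH-02, so the point is upgradient.

upgradient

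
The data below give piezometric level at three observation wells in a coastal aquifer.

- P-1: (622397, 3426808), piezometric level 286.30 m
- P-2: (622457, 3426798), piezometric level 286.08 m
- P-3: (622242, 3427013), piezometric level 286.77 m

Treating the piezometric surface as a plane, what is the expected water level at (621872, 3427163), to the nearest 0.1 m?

288.1 m

Differences from P-1: to P-2 (Δx, Δy, Δh) = (60, -10, -0.22); to P-3 = (-155, 205, +0.47).
Determinant of the coordinate differences = 60·205 − (-155)·(-10) = 10750.
∂h/∂x = [(-0.22)·205 − (+0.47)·(-10)] / 10750 = -0.003758
∂h/∂y = [60·(+0.47) − (-155)·(-0.22)] / 10750 = -0.0005488
h(621872, 3427163) = 286.30 + (-0.003758)·(-525) + (-0.0005488)·(355) = 286.30 +1.973 -0.195 = 288.078 m.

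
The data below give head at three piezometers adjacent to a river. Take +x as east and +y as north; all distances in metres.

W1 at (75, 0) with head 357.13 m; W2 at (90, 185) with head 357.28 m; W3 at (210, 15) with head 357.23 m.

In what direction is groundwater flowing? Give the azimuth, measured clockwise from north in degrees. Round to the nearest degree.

With h = a·x + b·y + c and W1 as origin, the differences give:
  15·a + 185·b = +0.15
  135·a + 15·b = +0.10
Eliminate b (×15 and ×185, subtract): -24750·a = -16.250 → a = ∂h/∂x = +0.0006566
Back-substitute: b = ∂h/∂y = +0.0007576.
Flow direction (−∇h) has components (-0.0006566 E, -0.0007576 N).
Azimuth = atan2(E, N) = atan2(-0.0006566, -0.0007576) = 220.9° ≈ 221°.

221°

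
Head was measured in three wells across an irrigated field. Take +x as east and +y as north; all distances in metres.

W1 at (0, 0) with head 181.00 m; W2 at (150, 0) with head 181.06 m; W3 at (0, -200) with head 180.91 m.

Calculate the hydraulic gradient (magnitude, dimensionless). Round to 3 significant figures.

∂h/∂x = (181.06 − 181.00) / (150 − 0) = +0.0004000
∂h/∂y = (180.91 − 181.00) / (-200 − 0) = +0.0004500
|∇h| = √(0.0004000² + 0.0004500²) = 0.0006021

0.000602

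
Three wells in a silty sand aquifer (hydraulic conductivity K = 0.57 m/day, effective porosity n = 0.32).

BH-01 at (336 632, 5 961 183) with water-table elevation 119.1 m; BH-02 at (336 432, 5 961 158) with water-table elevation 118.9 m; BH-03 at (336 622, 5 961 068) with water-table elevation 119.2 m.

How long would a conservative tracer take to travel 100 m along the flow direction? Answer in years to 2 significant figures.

100 years

With h = a·x + b·y + c and BH-01 as origin, the differences give:
  (-200)·a + (-25)·b = -0.2
  (-10)·a + (-115)·b = +0.1
Eliminate b (×(-115) and ×(-25), subtract): 22750·a = 25.50 → a = ∂h/∂x = +0.001121
Back-substitute: b = ∂h/∂y = -0.0009670.
|∇h| = √(0.001121² + -0.0009670²) = 0.00148
Seepage velocity v = K·i/n = 0.57 × 0.00148 / 0.32 = 0.002636 m/day.
t = 100 / 0.002636 = 3.794e+04 days = 104 years.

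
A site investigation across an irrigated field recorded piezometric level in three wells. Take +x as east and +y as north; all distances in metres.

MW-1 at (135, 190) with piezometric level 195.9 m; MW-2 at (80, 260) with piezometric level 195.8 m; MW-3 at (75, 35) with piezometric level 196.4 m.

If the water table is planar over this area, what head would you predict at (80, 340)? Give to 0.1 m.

Three-point gradient (reference MW-1): Δ to MW-2 = (-55, 70, -0.1), Δ to MW-3 = (-60, -155, +0.5).
∂h/∂x = -0.001532, ∂h/∂y = -0.002633 (det = 12725).
h(80, 340) = 195.9 + (-0.001532)·(-55) + (-0.002633)·(150) = 195.9 +0.084 -0.395 = 195.589 m.

195.6 m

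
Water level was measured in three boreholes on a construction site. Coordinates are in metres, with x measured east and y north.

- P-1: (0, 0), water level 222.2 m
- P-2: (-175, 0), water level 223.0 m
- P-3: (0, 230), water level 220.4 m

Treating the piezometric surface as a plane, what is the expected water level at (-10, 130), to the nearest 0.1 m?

∂h/∂x = (223.0 − 222.2) / (-175 − 0) = -0.004571
∂h/∂y = (220.4 − 222.2) / (230 − 0) = -0.007826
h(-10, 130) = 222.2 + (-0.004571)·(-10) + (-0.007826)·(130) = 222.2 +0.046 -1.017 = 221.228 m.

221.2 m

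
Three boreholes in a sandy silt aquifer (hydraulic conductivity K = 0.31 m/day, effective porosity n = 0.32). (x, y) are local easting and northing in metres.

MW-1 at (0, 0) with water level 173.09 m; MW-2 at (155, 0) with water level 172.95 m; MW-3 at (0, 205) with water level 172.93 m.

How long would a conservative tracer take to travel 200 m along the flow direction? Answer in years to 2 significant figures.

470 years

∂h/∂x = (172.95 − 173.09) / (155 − 0) = -0.0009032
∂h/∂y = (172.93 − 173.09) / (205 − 0) = -0.0007805
|∇h| = √(-0.0009032² + -0.0007805²) = 0.001194
Seepage velocity v = K·i/n = 0.31 × 0.001194 / 0.32 = 0.001157 m/day.
t = 200 / 0.001157 = 1.729e+05 days = 473 years.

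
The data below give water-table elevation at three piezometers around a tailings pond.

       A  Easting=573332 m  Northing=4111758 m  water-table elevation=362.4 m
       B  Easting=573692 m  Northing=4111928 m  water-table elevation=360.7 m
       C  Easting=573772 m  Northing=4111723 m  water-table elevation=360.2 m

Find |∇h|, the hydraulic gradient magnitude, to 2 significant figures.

Differences from A: to B (Δx, Δy, Δh) = (360, 170, -1.7); to C = (440, -35, -2.2).
Solve a·Δx + b·Δy = Δh: det = 360·(-35) − 440·170 = -87400.
∂h/∂x = [(-1.7)·(-35) − (-2.2)·170] / -87400 = -0.004960
∂h/∂y = [360·(-2.2) − 440·(-1.7)] / -87400 = +0.0005034
|∇h| = √(-0.004960² + 0.0005034²) = 0.004985

0.0050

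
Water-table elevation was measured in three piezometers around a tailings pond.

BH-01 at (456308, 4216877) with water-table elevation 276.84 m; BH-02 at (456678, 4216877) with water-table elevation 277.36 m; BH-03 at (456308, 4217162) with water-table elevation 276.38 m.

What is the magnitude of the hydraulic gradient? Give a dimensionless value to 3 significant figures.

0.00214

∂h/∂x = (277.36 − 276.84) / (456678 − 456308) = +0.001405
∂h/∂y = (276.38 − 276.84) / (4217162 − 4216877) = -0.001614
|∇h| = √(0.001405² + -0.001614²) = 0.00214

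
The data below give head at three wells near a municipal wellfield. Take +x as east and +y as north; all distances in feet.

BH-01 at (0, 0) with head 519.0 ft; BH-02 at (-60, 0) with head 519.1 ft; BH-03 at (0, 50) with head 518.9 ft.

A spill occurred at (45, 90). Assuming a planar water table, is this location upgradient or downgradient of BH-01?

∂h/∂x = (519.1 − 519.0) / (-60 − 0) = -0.001667
∂h/∂y = (518.9 − 519.0) / (50 − 0) = -0.002000
Head at (45, 90) = 519.0 + (-0.001667)·(45) + (-0.002000)·(90) = 518.74 ft.
That is lower than the 519.0 ft at BH-01, so the point is downgradient.

downgradient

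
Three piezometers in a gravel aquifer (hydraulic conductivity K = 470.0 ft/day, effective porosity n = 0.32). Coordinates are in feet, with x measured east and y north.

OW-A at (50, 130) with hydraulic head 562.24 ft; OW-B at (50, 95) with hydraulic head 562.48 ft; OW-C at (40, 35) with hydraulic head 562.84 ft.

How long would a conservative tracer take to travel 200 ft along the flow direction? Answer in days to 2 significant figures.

16 days

Differences from OW-A: to OW-B (Δx, Δy, Δh) = (0, -35, +0.24); to OW-C = (-10, -95, +0.60).
Solve a·Δx + b·Δy = Δh: det = 0·(-95) − (-10)·(-35) = -350.
∂h/∂x = [(+0.24)·(-95) − (+0.60)·(-35)] / -350 = +0.005143
∂h/∂y = [0·(+0.60) − (-10)·(+0.24)] / -350 = -0.006857
|∇h| = √(0.005143² + -0.006857²) = 0.008571
Seepage velocity v = K·i/n = 470.0 × 0.008571 / 0.32 = 12.59 ft/day.
t = 200 / 12.59 = 15.89 days.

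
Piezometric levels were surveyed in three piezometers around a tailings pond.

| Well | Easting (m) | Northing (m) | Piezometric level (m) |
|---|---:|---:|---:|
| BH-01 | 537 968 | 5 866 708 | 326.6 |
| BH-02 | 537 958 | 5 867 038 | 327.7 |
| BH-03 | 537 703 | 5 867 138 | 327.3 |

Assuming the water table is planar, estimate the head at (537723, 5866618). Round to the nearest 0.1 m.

Three-point gradient (reference BH-01): Δ to BH-02 = (-10, 330, +1.1), Δ to BH-03 = (-265, 430, +0.7).
∂h/∂x = +0.002910, ∂h/∂y = +0.003422 (det = 83150).
h(537723, 5866618) = 326.6 + (+0.002910)·(-245) + (+0.003422)·(-90) = 326.6 -0.713 -0.308 = 325.579 m.

325.6 m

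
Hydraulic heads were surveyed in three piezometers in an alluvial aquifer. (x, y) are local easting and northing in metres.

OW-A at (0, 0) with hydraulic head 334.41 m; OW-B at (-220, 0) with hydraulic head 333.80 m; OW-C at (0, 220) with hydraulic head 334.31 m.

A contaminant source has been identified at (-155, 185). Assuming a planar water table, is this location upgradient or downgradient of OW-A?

downgradient

∂h/∂x = (333.80 − 334.41) / (-220 − 0) = +0.002773
∂h/∂y = (334.31 − 334.41) / (220 − 0) = -0.0004545
Head at (-155, 185) = 334.41 + (+0.002773)·(-155) + (-0.0004545)·(185) = 333.90 m.
That is lower than the 334.41 m at OW-A, so the point is downgradient.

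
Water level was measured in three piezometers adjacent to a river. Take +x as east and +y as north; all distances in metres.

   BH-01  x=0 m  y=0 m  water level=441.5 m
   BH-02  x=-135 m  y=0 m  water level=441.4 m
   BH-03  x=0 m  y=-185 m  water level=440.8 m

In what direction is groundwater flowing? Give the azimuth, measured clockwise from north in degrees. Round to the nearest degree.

∂h/∂x = (441.4 − 441.5) / (-135 − 0) = +0.0007407
∂h/∂y = (440.8 − 441.5) / (-185 − 0) = +0.003784
Flow direction (−∇h) has components (-0.0007407 E, -0.003784 N).
Azimuth = atan2(E, N) = atan2(-0.0007407, -0.003784) = 191.1° ≈ 191°.

191°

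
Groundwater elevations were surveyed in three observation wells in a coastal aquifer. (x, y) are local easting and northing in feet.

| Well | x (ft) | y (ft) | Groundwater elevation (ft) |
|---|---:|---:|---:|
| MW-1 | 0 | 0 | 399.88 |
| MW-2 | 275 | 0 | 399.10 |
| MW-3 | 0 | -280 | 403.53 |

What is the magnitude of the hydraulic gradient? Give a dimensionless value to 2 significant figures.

∂h/∂x = (399.10 − 399.88) / (275 − 0) = -0.002836
∂h/∂y = (403.53 − 399.88) / (-280 − 0) = -0.01304
|∇h| = √(-0.002836² + -0.01304²) = 0.01334

0.013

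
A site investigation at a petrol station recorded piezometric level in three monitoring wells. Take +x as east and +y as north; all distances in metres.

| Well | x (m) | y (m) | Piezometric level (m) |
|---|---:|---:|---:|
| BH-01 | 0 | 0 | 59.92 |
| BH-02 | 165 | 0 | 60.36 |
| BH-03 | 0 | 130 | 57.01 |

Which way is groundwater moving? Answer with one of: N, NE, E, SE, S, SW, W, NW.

∂h/∂x = (60.36 − 59.92) / (165 − 0) = +0.002667
∂h/∂y = (57.01 − 59.92) / (130 − 0) = -0.02238
Flow = −∇h = (-0.002667 east, +0.02238 north), which points north.

N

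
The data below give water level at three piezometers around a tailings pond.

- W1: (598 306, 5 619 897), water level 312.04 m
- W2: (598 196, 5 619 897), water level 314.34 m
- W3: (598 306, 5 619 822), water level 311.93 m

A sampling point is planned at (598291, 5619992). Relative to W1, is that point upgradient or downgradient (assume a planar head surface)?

∂h/∂x = (314.34 − 312.04) / (598196 − 598306) = -0.02091
∂h/∂y = (311.93 − 312.04) / (5619822 − 5619897) = +0.001467
Head at (598291, 5619992) = 312.04 + (-0.02091)·(-15) + (+0.001467)·(95) = 312.49 m.
That is higher than the 312.04 m at W1, so the point is upgradient.

upgradient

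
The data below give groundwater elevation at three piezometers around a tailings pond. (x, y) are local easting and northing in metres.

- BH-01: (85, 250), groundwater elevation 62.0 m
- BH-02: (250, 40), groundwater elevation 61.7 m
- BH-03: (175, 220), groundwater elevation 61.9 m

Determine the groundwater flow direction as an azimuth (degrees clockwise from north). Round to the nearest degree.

Three-point gradient (reference BH-01): Δ to BH-02 = (165, -210, -0.3), Δ to BH-03 = (90, -30, -0.1).
∂h/∂x = -0.0008602, ∂h/∂y = +0.0007527 (det = 13950).
Flow direction (−∇h) has components (+0.0008602 E, -0.0007527 N).
Azimuth = atan2(E, N) = atan2(+0.0008602, -0.0007527) = 131.2° ≈ 131°.

131°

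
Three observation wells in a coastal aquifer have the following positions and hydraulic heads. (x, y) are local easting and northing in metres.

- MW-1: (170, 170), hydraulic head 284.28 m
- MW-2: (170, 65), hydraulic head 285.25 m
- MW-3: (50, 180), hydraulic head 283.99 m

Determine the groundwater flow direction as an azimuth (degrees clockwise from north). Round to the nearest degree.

Taking MW-1 as reference: MW-2−MW-1 = (0, -105, +0.97); MW-3−MW-1 = (-120, 10, -0.29).
Determinant of the coordinate differences = 0·10 − (-120)·(-105) = -12600.
∂h/∂x = [(+0.97)·10 − (-0.29)·(-105)] / -12600 = +0.001647
∂h/∂y = [0·(-0.29) − (-120)·(+0.97)] / -12600 = -0.009238
Flow direction (−∇h) has components (-0.001647 E, +0.009238 N).
Azimuth = atan2(E, N) = atan2(-0.001647, +0.009238) = 349.9° ≈ 350°.

350°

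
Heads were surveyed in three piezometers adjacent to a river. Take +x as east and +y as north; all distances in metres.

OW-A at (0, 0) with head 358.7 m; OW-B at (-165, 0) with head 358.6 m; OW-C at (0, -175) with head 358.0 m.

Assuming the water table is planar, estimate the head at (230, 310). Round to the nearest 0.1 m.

∂h/∂x = (358.6 − 358.7) / (-165 − 0) = +0.0006061
∂h/∂y = (358.0 − 358.7) / (-175 − 0) = +0.004000
h(230, 310) = 358.7 + (+0.0006061)·(230) + (+0.004000)·(310) = 358.7 +0.139 +1.240 = 360.079 m.

360.1 m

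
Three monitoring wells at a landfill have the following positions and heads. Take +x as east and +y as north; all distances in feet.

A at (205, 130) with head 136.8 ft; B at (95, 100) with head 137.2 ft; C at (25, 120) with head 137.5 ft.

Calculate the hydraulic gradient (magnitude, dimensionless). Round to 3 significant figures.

0.00412

Differences from A: to B (Δx, Δy, Δh) = (-110, -30, +0.4); to C = (-180, -10, +0.7).
Determinant of the coordinate differences = (-110)·(-10) − (-180)·(-30) = -4300.
∂h/∂x = [(+0.4)·(-10) − (+0.7)·(-30)] / -4300 = -0.003953
∂h/∂y = [(-110)·(+0.7) − (-180)·(+0.4)] / -4300 = +0.001163
|∇h| = √(-0.003953² + 0.001163²) = 0.004121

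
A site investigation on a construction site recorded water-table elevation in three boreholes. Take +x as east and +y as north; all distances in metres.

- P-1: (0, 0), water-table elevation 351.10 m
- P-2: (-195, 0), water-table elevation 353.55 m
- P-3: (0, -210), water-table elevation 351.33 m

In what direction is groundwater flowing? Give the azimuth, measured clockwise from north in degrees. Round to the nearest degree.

085°

∂h/∂x = (353.55 − 351.10) / (-195 − 0) = -0.01256
∂h/∂y = (351.33 − 351.10) / (-210 − 0) = -0.001095
Flow direction (−∇h) has components (+0.01256 E, +0.001095 N).
Azimuth = atan2(E, N) = atan2(+0.01256, +0.001095) = 85.0° ≈ 085°.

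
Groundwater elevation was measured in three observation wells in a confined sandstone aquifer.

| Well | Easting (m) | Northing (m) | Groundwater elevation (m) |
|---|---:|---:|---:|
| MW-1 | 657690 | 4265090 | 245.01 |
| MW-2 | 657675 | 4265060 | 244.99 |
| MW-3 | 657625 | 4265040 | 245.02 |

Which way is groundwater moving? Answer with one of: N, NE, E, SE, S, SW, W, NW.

Differences from MW-1: to MW-2 (Δx, Δy, Δh) = (-15, -30, -0.02); to MW-3 = (-65, -50, +0.01).
Determinant of the coordinate differences = (-15)·(-50) − (-65)·(-30) = -1200.
∂h/∂x = [(-0.02)·(-50) − (+0.01)·(-30)] / -1200 = -0.001083
∂h/∂y = [(-15)·(+0.01) − (-65)·(-0.02)] / -1200 = +0.001208
Flow = −∇h = (+0.001083 east, -0.001208 north), which points southeast.

SE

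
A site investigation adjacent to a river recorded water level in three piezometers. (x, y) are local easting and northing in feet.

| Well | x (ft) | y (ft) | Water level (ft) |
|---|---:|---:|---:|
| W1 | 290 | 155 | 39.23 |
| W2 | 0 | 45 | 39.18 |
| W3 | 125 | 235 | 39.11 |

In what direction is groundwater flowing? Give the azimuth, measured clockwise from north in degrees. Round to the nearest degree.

Taking W1 as reference: W2−W1 = (-290, -110, -0.05); W3−W1 = (-165, 80, -0.12).
Determinant of the coordinate differences = (-290)·80 − (-165)·(-110) = -41350.
∂h/∂x = [(-0.05)·80 − (-0.12)·(-110)] / -41350 = +0.0004160
∂h/∂y = [(-290)·(-0.12) − (-165)·(-0.05)] / -41350 = -0.0006421
Flow direction (−∇h) has components (-0.0004160 E, +0.0006421 N).
Azimuth = atan2(E, N) = atan2(-0.0004160, +0.0006421) = 327.1° ≈ 327°.

327°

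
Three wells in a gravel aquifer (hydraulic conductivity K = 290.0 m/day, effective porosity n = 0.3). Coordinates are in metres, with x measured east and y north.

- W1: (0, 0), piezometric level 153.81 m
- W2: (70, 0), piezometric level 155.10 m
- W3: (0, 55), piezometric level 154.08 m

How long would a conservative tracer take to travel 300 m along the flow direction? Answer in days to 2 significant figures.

16 days

∂h/∂x = (155.10 − 153.81) / (70 − 0) = +0.01843
∂h/∂y = (154.08 − 153.81) / (55 − 0) = +0.004909
|∇h| = √(0.01843² + 0.004909²) = 0.01907
Seepage velocity v = K·i/n = 290.0 × 0.01907 / 0.3 = 18.43 m/day.
t = 300 / 18.43 = 16.28 days.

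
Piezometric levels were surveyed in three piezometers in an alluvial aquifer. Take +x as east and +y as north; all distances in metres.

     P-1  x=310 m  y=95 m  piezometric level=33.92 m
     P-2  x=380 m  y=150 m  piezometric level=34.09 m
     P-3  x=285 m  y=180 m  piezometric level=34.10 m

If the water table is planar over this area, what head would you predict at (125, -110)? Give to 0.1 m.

Differences from P-1: to P-2 (Δx, Δy, Δh) = (70, 55, +0.17); to P-3 = (-25, 85, +0.18).
Solve a·Δx + b·Δy = Δh: det = 70·85 − (-25)·55 = 7325.
∂h/∂x = [(+0.17)·85 − (+0.18)·55] / 7325 = +0.0006212
∂h/∂y = [70·(+0.18) − (-25)·(+0.17)] / 7325 = +0.002300
h(125, -110) = 33.92 + (+0.0006212)·(-185) + (+0.002300)·(-205) = 33.92 -0.115 -0.472 = 33.334 m.

33.3 m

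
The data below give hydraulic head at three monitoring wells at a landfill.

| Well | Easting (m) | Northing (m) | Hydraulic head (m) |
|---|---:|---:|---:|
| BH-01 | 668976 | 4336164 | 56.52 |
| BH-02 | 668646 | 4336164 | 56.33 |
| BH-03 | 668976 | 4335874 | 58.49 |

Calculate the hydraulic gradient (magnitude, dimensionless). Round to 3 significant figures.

0.00682

∂h/∂x = (56.33 − 56.52) / (668646 − 668976) = +0.0005758
∂h/∂y = (58.49 − 56.52) / (4335874 − 4336164) = -0.006793
|∇h| = √(0.0005758² + -0.006793²) = 0.006817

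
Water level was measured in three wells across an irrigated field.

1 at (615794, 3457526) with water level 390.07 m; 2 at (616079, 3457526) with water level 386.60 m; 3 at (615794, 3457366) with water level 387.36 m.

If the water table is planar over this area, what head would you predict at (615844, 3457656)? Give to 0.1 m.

391.7 m

∂h/∂x = (386.60 − 390.07) / (616079 − 615794) = -0.01218
∂h/∂y = (387.36 − 390.07) / (3457366 − 3457526) = +0.01694
h(615844, 3457656) = 390.07 + (-0.01218)·(50) + (+0.01694)·(130) = 390.07 -0.609 +2.202 = 391.663 m.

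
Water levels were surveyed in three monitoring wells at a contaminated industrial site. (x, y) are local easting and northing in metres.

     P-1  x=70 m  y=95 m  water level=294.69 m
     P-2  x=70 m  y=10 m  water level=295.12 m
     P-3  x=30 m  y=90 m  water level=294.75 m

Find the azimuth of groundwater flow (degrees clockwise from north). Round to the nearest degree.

Three-point gradient (reference P-1): Δ to P-2 = (0, -85, +0.43), Δ to P-3 = (-40, -5, +0.06).
∂h/∂x = -0.0008676, ∂h/∂y = -0.005059 (det = -3400).
Flow direction (−∇h) has components (+0.0008676 E, +0.005059 N).
Azimuth = atan2(E, N) = atan2(+0.0008676, +0.005059) = 9.7° ≈ 010°.

010°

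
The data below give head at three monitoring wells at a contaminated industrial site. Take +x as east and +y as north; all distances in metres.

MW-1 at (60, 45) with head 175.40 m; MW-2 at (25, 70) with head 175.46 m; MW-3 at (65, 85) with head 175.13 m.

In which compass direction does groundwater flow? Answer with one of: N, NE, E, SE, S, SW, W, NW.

NE

Taking MW-1 as reference: MW-2−MW-1 = (-35, 25, +0.06); MW-3−MW-1 = (5, 40, -0.27).
Determinant of the coordinate differences = (-35)·40 − 5·25 = -1525.
∂h/∂x = [(+0.06)·40 − (-0.27)·25] / -1525 = -0.006000
∂h/∂y = [(-35)·(-0.27) − 5·(+0.06)] / -1525 = -0.006000
Flow = −∇h = (+0.006000 east, +0.006000 north), which points northeast.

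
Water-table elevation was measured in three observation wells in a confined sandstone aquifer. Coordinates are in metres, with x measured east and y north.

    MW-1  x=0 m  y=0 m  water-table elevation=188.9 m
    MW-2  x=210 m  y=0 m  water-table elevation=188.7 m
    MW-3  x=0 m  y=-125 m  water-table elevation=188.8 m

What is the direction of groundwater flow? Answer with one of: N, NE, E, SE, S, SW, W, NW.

SE

∂h/∂x = (188.7 − 188.9) / (210 − 0) = -0.0009524
∂h/∂y = (188.8 − 188.9) / (-125 − 0) = +0.0008000
Flow = −∇h = (+0.0009524 east, -0.0008000 north), which points southeast.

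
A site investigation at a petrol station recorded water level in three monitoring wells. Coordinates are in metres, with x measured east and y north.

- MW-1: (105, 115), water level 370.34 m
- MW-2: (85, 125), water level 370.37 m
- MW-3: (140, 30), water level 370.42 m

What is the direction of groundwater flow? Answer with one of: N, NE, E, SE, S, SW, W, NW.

Differences from MW-1: to MW-2 (Δx, Δy, Δh) = (-20, 10, +0.03); to MW-3 = (35, -85, +0.08).
Determinant of the coordinate differences = (-20)·(-85) − 35·10 = 1350.
∂h/∂x = [(+0.03)·(-85) − (+0.08)·10] / 1350 = -0.002481
∂h/∂y = [(-20)·(+0.08) − 35·(+0.03)] / 1350 = -0.001963
Flow = −∇h = (+0.002481 east, +0.001963 north), which points northeast.

NE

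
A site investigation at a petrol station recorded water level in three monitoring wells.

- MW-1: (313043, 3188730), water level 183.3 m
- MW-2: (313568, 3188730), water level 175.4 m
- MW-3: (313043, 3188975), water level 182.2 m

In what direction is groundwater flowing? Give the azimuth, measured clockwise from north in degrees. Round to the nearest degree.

073°

∂h/∂x = (175.4 − 183.3) / (313568 − 313043) = -0.01505
∂h/∂y = (182.2 − 183.3) / (3188975 − 3188730) = -0.004490
Flow direction (−∇h) has components (+0.01505 E, +0.004490 N).
Azimuth = atan2(E, N) = atan2(+0.01505, +0.004490) = 73.4° ≈ 073°.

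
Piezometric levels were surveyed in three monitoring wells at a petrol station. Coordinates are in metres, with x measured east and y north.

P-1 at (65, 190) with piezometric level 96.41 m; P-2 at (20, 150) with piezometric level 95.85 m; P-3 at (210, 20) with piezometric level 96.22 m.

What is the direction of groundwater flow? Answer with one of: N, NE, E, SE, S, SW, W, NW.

SW

Differences from P-1: to P-2 (Δx, Δy, Δh) = (-45, -40, -0.56); to P-3 = (145, -170, -0.19).
Solve a·Δx + b·Δy = Δh: det = (-45)·(-170) − 145·(-40) = 13450.
∂h/∂x = [(-0.56)·(-170) − (-0.19)·(-40)] / 13450 = +0.006513
∂h/∂y = [(-45)·(-0.19) − 145·(-0.56)] / 13450 = +0.006673
Flow = −∇h = (-0.006513 east, -0.006673 north), which points southwest.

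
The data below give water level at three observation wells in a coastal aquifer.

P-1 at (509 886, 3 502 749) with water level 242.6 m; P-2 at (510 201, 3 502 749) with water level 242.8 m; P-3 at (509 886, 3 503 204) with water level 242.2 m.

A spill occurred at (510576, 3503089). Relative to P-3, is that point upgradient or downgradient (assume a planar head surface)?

upgradient

∂h/∂x = (242.8 − 242.6) / (510201 − 509886) = +0.0006349
∂h/∂y = (242.2 − 242.6) / (3503204 − 3502749) = -0.0008791
Head at (510576, 3503089) = 242.6 + (+0.0006349)·(690) + (-0.0008791)·(340) = 242.74 m.
That is higher than the 242.2 m at P-3, so the point is upgradient.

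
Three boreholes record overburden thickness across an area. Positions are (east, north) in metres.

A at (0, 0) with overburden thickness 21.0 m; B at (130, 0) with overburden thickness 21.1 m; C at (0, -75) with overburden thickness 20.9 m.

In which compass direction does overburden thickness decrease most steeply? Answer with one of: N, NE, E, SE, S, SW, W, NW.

SW

∂d/∂x = (21.1 − 21.0) / (130 − 0) = +0.0007692
∂d/∂y = (20.9 − 21.0) / (-75 − 0) = +0.001333
Steepest decrease is along −∇f = (-0.0007692 E, -0.001333 N) → southwest.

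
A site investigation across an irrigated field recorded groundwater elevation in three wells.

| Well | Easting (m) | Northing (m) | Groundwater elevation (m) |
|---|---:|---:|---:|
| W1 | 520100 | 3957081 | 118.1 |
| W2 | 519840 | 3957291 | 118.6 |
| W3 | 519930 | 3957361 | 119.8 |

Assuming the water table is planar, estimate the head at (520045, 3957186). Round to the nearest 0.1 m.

Three-point gradient (reference W1): Δ to W2 = (-260, 210, +0.5), Δ to W3 = (-170, 280, +1.7).
∂h/∂x = +0.005849, ∂h/∂y = +0.009623 (det = -37100).
h(520045, 3957186) = 118.1 + (+0.005849)·(-55) + (+0.009623)·(105) = 118.1 -0.322 +1.010 = 118.789 m.

118.8 m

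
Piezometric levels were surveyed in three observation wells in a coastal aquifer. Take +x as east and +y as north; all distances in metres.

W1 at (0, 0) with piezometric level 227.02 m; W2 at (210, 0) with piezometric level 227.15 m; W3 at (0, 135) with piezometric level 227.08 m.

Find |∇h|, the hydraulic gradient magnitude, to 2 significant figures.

0.00076

∂h/∂x = (227.15 − 227.02) / (210 − 0) = +0.0006190
∂h/∂y = (227.08 − 227.02) / (135 − 0) = +0.0004444
|∇h| = √(0.0006190² + 0.0004444²) = 0.000762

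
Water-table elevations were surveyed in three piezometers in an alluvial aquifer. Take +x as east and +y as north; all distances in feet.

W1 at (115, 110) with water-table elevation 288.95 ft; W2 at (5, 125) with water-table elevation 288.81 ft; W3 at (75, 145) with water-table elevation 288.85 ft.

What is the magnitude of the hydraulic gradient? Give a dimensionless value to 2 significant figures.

Differences from W1: to W2 (Δx, Δy, Δh) = (-110, 15, -0.14); to W3 = (-40, 35, -0.10).
Solve a·Δx + b·Δy = Δh: det = (-110)·35 − (-40)·15 = -3250.
∂h/∂x = [(-0.14)·35 − (-0.10)·15] / -3250 = +0.001046
∂h/∂y = [(-110)·(-0.10) − (-40)·(-0.14)] / -3250 = -0.001662
|∇h| = √(0.001046² + -0.001662²) = 0.001964

0.0020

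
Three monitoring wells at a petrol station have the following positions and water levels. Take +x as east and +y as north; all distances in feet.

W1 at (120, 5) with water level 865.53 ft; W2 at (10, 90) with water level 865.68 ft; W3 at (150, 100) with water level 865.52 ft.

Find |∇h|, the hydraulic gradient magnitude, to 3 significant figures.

0.00119

With h = a·x + b·y + c and W1 as origin, the differences give:
  (-110)·a + 85·b = +0.15
  30·a + 95·b = -0.01
Eliminate b (×95 and ×85, subtract): -13000·a = 15.100 → a = ∂h/∂x = -0.001162
Back-substitute: b = ∂h/∂y = +0.0002615.
|∇h| = √(-0.001162² + 0.0002615²) = 0.001191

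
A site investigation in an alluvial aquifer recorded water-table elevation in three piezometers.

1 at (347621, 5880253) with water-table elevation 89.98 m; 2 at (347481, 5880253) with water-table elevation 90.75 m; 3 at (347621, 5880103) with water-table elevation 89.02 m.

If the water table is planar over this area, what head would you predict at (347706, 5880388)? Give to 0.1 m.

90.4 m

∂h/∂x = (90.75 − 89.98) / (347481 − 347621) = -0.005500
∂h/∂y = (89.02 − 89.98) / (5880103 − 5880253) = +0.006400
h(347706, 5880388) = 89.98 + (-0.005500)·(85) + (+0.006400)·(135) = 89.98 -0.467 +0.864 = 90.377 m.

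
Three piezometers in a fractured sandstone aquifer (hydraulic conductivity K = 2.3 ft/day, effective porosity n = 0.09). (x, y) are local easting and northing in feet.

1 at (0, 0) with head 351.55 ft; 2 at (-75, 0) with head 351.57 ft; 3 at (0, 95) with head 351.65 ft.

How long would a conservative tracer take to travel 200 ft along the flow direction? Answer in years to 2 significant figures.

20 years

∂h/∂x = (351.57 − 351.55) / (-75 − 0) = -0.0002667
∂h/∂y = (351.65 − 351.55) / (95 − 0) = +0.001053
|∇h| = √(-0.0002667² + 0.001053²) = 0.001086
Seepage velocity v = K·i/n = 2.3 × 0.001086 / 0.09 = 0.02775 ft/day.
t = 200 / 0.02775 = 7207 days = 19.7 years.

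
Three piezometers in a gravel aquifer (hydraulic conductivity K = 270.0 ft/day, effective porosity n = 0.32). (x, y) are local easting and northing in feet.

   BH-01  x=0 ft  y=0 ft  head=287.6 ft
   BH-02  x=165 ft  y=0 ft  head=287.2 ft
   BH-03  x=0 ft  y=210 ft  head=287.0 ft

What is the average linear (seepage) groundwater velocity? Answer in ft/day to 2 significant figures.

∂h/∂x = (287.2 − 287.6) / (165 − 0) = -0.002424
∂h/∂y = (287.0 − 287.6) / (210 − 0) = -0.002857
|∇h| = √(-0.002424² + -0.002857²) = 0.003747
Seepage velocity v = K·i/n = 270.0 × 0.003747 / 0.32 = 3.162 ft/day.

3.2 ft/day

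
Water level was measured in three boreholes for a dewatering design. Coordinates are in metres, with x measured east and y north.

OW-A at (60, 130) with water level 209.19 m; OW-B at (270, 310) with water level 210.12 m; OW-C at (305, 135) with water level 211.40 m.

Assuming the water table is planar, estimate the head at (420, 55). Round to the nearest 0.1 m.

With h = a·x + b·y + c and OW-A as origin, the differences give:
  210·a + 180·b = +0.93
  245·a + 5·b = +2.21
Eliminate b (×5 and ×180, subtract): -43050·a = -393.150 → a = ∂h/∂x = +0.009132
Back-substitute: b = ∂h/∂y = -0.005488.
h(420, 55) = 209.19 + (+0.009132)·(360) + (-0.005488)·(-75) = 209.19 +3.288 +0.412 = 212.889 m.

212.9 m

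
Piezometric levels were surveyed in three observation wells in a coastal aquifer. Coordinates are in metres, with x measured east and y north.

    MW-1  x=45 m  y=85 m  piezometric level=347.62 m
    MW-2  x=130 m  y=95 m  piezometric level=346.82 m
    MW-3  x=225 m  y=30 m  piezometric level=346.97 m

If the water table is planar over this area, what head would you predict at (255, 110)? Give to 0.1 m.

With h = a·x + b·y + c and MW-1 as origin, the differences give:
  85·a + 10·b = -0.80
  180·a + (-55)·b = -0.65
Eliminate b (×(-55) and ×10, subtract): -6475·a = 50.500 → a = ∂h/∂x = -0.007799
Back-substitute: b = ∂h/∂y = -0.01371.
h(255, 110) = 347.62 + (-0.007799)·(210) + (-0.01371)·(25) = 347.62 -1.638 -0.343 = 345.639 m.

345.6 m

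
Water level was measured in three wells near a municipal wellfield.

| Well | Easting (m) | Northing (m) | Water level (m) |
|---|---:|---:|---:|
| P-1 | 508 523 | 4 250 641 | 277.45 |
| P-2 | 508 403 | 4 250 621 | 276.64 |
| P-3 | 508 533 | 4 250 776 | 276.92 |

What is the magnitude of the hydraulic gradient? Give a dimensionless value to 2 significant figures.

0.0087

With h = a·x + b·y + c and P-1 as origin, the differences give:
  (-120)·a + (-20)·b = -0.81
  10·a + 135·b = -0.53
Eliminate b (×135 and ×(-20), subtract): -16000·a = -119.950 → a = ∂h/∂x = +0.007497
Back-substitute: b = ∂h/∂y = -0.004481.
|∇h| = √(0.007497² + -0.004481²) = 0.008734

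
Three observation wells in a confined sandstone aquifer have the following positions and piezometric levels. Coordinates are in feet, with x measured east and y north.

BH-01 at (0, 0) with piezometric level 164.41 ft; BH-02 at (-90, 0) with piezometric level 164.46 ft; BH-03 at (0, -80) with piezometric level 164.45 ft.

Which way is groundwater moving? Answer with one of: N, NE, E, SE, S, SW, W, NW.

NE

∂h/∂x = (164.46 − 164.41) / (-90 − 0) = -0.0005556
∂h/∂y = (164.45 − 164.41) / (-80 − 0) = -0.0005000
Flow = −∇h = (+0.0005556 east, +0.0005000 north), which points northeast.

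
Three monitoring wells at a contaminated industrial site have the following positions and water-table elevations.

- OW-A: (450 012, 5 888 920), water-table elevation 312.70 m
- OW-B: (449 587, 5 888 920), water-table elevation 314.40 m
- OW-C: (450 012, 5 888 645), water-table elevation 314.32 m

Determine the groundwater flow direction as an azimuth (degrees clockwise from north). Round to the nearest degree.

034°

∂h/∂x = (314.40 − 312.70) / (449587 − 450012) = -0.004000
∂h/∂y = (314.32 − 312.70) / (5888645 − 5888920) = -0.005891
Flow direction (−∇h) has components (+0.004000 E, +0.005891 N).
Azimuth = atan2(E, N) = atan2(+0.004000, +0.005891) = 34.2° ≈ 034°.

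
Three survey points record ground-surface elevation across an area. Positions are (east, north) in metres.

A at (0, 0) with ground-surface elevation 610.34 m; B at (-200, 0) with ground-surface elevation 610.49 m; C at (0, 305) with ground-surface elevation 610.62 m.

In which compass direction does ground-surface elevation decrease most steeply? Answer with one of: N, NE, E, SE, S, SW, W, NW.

∂z/∂x = (610.49 − 610.34) / (-200 − 0) = -0.0007500
∂z/∂y = (610.62 − 610.34) / (305 − 0) = +0.0009180
Steepest decrease is along −∇f = (+0.0007500 E, -0.0009180 N) → southeast.

SE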